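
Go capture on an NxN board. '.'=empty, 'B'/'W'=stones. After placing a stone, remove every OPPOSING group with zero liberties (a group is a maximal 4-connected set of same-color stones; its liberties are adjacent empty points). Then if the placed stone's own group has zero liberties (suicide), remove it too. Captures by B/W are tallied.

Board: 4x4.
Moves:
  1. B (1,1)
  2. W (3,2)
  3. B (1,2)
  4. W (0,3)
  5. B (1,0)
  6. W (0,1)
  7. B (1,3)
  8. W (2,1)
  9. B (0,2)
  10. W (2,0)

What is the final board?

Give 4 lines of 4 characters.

Answer: .WB.
BBBB
WW..
..W.

Derivation:
Move 1: B@(1,1) -> caps B=0 W=0
Move 2: W@(3,2) -> caps B=0 W=0
Move 3: B@(1,2) -> caps B=0 W=0
Move 4: W@(0,3) -> caps B=0 W=0
Move 5: B@(1,0) -> caps B=0 W=0
Move 6: W@(0,1) -> caps B=0 W=0
Move 7: B@(1,3) -> caps B=0 W=0
Move 8: W@(2,1) -> caps B=0 W=0
Move 9: B@(0,2) -> caps B=1 W=0
Move 10: W@(2,0) -> caps B=1 W=0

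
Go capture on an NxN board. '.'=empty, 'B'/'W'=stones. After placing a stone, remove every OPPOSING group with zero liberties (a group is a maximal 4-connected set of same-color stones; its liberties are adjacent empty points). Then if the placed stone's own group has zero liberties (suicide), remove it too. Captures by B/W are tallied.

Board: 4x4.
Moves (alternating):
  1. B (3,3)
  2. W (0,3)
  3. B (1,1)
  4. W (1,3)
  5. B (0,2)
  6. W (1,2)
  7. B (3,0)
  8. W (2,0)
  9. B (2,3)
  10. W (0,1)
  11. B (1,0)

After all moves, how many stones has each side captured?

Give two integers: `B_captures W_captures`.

Answer: 0 1

Derivation:
Move 1: B@(3,3) -> caps B=0 W=0
Move 2: W@(0,3) -> caps B=0 W=0
Move 3: B@(1,1) -> caps B=0 W=0
Move 4: W@(1,3) -> caps B=0 W=0
Move 5: B@(0,2) -> caps B=0 W=0
Move 6: W@(1,2) -> caps B=0 W=0
Move 7: B@(3,0) -> caps B=0 W=0
Move 8: W@(2,0) -> caps B=0 W=0
Move 9: B@(2,3) -> caps B=0 W=0
Move 10: W@(0,1) -> caps B=0 W=1
Move 11: B@(1,0) -> caps B=0 W=1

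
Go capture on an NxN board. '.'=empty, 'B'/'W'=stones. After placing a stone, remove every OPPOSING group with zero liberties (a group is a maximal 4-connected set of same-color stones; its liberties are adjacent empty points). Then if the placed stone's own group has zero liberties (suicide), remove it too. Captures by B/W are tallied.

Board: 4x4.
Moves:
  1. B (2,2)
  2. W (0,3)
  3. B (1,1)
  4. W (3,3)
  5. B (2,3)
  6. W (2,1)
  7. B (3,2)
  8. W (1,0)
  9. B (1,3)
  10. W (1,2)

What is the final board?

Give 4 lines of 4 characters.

Answer: ...W
WBWB
.WBB
..B.

Derivation:
Move 1: B@(2,2) -> caps B=0 W=0
Move 2: W@(0,3) -> caps B=0 W=0
Move 3: B@(1,1) -> caps B=0 W=0
Move 4: W@(3,3) -> caps B=0 W=0
Move 5: B@(2,3) -> caps B=0 W=0
Move 6: W@(2,1) -> caps B=0 W=0
Move 7: B@(3,2) -> caps B=1 W=0
Move 8: W@(1,0) -> caps B=1 W=0
Move 9: B@(1,3) -> caps B=1 W=0
Move 10: W@(1,2) -> caps B=1 W=0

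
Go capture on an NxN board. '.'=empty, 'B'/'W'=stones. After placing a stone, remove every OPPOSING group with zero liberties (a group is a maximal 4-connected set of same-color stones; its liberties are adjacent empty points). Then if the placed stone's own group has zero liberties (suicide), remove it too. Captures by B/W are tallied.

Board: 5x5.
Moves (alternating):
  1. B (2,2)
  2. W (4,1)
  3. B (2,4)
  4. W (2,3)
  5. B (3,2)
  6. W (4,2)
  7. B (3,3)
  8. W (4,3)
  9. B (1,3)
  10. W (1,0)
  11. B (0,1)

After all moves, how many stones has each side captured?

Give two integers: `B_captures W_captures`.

Answer: 1 0

Derivation:
Move 1: B@(2,2) -> caps B=0 W=0
Move 2: W@(4,1) -> caps B=0 W=0
Move 3: B@(2,4) -> caps B=0 W=0
Move 4: W@(2,3) -> caps B=0 W=0
Move 5: B@(3,2) -> caps B=0 W=0
Move 6: W@(4,2) -> caps B=0 W=0
Move 7: B@(3,3) -> caps B=0 W=0
Move 8: W@(4,3) -> caps B=0 W=0
Move 9: B@(1,3) -> caps B=1 W=0
Move 10: W@(1,0) -> caps B=1 W=0
Move 11: B@(0,1) -> caps B=1 W=0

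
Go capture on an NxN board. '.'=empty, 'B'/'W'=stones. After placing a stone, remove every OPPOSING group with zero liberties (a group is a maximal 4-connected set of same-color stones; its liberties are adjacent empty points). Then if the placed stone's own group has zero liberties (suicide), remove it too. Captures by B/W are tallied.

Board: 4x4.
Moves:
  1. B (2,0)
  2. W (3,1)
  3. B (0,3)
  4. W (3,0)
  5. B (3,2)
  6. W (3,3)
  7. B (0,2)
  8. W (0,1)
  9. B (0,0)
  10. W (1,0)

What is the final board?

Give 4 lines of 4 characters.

Move 1: B@(2,0) -> caps B=0 W=0
Move 2: W@(3,1) -> caps B=0 W=0
Move 3: B@(0,3) -> caps B=0 W=0
Move 4: W@(3,0) -> caps B=0 W=0
Move 5: B@(3,2) -> caps B=0 W=0
Move 6: W@(3,3) -> caps B=0 W=0
Move 7: B@(0,2) -> caps B=0 W=0
Move 8: W@(0,1) -> caps B=0 W=0
Move 9: B@(0,0) -> caps B=0 W=0
Move 10: W@(1,0) -> caps B=0 W=1

Answer: .WBB
W...
B...
WWBW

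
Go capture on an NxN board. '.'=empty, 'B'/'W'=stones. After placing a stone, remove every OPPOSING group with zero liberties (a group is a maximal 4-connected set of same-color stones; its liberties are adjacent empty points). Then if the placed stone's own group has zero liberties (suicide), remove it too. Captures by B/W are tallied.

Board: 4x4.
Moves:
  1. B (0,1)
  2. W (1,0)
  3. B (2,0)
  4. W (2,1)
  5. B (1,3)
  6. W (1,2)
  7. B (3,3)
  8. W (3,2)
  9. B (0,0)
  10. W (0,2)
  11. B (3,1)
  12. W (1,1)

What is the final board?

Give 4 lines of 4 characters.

Move 1: B@(0,1) -> caps B=0 W=0
Move 2: W@(1,0) -> caps B=0 W=0
Move 3: B@(2,0) -> caps B=0 W=0
Move 4: W@(2,1) -> caps B=0 W=0
Move 5: B@(1,3) -> caps B=0 W=0
Move 6: W@(1,2) -> caps B=0 W=0
Move 7: B@(3,3) -> caps B=0 W=0
Move 8: W@(3,2) -> caps B=0 W=0
Move 9: B@(0,0) -> caps B=0 W=0
Move 10: W@(0,2) -> caps B=0 W=0
Move 11: B@(3,1) -> caps B=0 W=0
Move 12: W@(1,1) -> caps B=0 W=2

Answer: ..W.
WWWB
BW..
.BWB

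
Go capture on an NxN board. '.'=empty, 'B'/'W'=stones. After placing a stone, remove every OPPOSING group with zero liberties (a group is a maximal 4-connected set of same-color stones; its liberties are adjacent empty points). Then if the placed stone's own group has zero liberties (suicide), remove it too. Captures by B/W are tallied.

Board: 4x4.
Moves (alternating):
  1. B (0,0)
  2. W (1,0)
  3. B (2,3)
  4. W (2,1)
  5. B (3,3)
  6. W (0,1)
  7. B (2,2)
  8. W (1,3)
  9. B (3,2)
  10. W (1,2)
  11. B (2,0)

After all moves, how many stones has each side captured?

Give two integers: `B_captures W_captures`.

Move 1: B@(0,0) -> caps B=0 W=0
Move 2: W@(1,0) -> caps B=0 W=0
Move 3: B@(2,3) -> caps B=0 W=0
Move 4: W@(2,1) -> caps B=0 W=0
Move 5: B@(3,3) -> caps B=0 W=0
Move 6: W@(0,1) -> caps B=0 W=1
Move 7: B@(2,2) -> caps B=0 W=1
Move 8: W@(1,3) -> caps B=0 W=1
Move 9: B@(3,2) -> caps B=0 W=1
Move 10: W@(1,2) -> caps B=0 W=1
Move 11: B@(2,0) -> caps B=0 W=1

Answer: 0 1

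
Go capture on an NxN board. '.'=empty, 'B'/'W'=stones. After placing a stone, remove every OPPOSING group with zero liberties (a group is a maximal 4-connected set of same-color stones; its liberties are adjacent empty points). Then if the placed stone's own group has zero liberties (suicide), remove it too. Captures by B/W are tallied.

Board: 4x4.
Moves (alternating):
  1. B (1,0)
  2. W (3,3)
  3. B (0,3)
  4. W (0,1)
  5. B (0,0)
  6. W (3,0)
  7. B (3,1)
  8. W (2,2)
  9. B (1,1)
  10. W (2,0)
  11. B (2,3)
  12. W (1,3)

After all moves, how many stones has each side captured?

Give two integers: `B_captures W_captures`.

Answer: 0 1

Derivation:
Move 1: B@(1,0) -> caps B=0 W=0
Move 2: W@(3,3) -> caps B=0 W=0
Move 3: B@(0,3) -> caps B=0 W=0
Move 4: W@(0,1) -> caps B=0 W=0
Move 5: B@(0,0) -> caps B=0 W=0
Move 6: W@(3,0) -> caps B=0 W=0
Move 7: B@(3,1) -> caps B=0 W=0
Move 8: W@(2,2) -> caps B=0 W=0
Move 9: B@(1,1) -> caps B=0 W=0
Move 10: W@(2,0) -> caps B=0 W=0
Move 11: B@(2,3) -> caps B=0 W=0
Move 12: W@(1,3) -> caps B=0 W=1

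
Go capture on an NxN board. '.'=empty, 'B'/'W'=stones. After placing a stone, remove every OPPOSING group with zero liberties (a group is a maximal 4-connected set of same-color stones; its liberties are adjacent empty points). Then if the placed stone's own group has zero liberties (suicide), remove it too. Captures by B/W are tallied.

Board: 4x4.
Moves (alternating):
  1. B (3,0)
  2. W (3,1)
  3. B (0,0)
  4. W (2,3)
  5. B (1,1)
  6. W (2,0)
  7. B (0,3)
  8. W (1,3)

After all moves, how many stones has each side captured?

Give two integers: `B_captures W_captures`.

Move 1: B@(3,0) -> caps B=0 W=0
Move 2: W@(3,1) -> caps B=0 W=0
Move 3: B@(0,0) -> caps B=0 W=0
Move 4: W@(2,3) -> caps B=0 W=0
Move 5: B@(1,1) -> caps B=0 W=0
Move 6: W@(2,0) -> caps B=0 W=1
Move 7: B@(0,3) -> caps B=0 W=1
Move 8: W@(1,3) -> caps B=0 W=1

Answer: 0 1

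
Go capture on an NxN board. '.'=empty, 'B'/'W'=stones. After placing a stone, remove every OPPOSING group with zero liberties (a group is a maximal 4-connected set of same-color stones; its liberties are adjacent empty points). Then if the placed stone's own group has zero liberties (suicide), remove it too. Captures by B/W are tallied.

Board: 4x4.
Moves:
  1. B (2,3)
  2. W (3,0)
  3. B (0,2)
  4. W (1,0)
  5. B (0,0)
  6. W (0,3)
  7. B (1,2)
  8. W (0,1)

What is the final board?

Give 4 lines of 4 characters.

Answer: .WBW
W.B.
...B
W...

Derivation:
Move 1: B@(2,3) -> caps B=0 W=0
Move 2: W@(3,0) -> caps B=0 W=0
Move 3: B@(0,2) -> caps B=0 W=0
Move 4: W@(1,0) -> caps B=0 W=0
Move 5: B@(0,0) -> caps B=0 W=0
Move 6: W@(0,3) -> caps B=0 W=0
Move 7: B@(1,2) -> caps B=0 W=0
Move 8: W@(0,1) -> caps B=0 W=1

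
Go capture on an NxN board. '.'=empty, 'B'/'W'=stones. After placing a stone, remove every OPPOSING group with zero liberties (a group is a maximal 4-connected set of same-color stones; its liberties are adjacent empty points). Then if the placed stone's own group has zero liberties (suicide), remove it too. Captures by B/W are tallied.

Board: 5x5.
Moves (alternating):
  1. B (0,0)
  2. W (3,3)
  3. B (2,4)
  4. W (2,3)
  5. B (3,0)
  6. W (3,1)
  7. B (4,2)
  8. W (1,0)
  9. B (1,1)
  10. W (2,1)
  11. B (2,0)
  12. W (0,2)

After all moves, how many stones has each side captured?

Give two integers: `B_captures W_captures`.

Answer: 1 0

Derivation:
Move 1: B@(0,0) -> caps B=0 W=0
Move 2: W@(3,3) -> caps B=0 W=0
Move 3: B@(2,4) -> caps B=0 W=0
Move 4: W@(2,3) -> caps B=0 W=0
Move 5: B@(3,0) -> caps B=0 W=0
Move 6: W@(3,1) -> caps B=0 W=0
Move 7: B@(4,2) -> caps B=0 W=0
Move 8: W@(1,0) -> caps B=0 W=0
Move 9: B@(1,1) -> caps B=0 W=0
Move 10: W@(2,1) -> caps B=0 W=0
Move 11: B@(2,0) -> caps B=1 W=0
Move 12: W@(0,2) -> caps B=1 W=0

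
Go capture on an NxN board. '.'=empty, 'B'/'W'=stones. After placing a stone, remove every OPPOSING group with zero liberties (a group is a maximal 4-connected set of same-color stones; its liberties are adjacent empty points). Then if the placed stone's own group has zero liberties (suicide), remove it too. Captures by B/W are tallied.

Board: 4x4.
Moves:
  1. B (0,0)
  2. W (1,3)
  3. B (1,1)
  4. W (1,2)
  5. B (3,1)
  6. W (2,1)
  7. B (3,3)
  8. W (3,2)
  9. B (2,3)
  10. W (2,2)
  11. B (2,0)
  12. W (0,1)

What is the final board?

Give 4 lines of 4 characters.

Answer: BW..
.BWW
BWW.
.BW.

Derivation:
Move 1: B@(0,0) -> caps B=0 W=0
Move 2: W@(1,3) -> caps B=0 W=0
Move 3: B@(1,1) -> caps B=0 W=0
Move 4: W@(1,2) -> caps B=0 W=0
Move 5: B@(3,1) -> caps B=0 W=0
Move 6: W@(2,1) -> caps B=0 W=0
Move 7: B@(3,3) -> caps B=0 W=0
Move 8: W@(3,2) -> caps B=0 W=0
Move 9: B@(2,3) -> caps B=0 W=0
Move 10: W@(2,2) -> caps B=0 W=2
Move 11: B@(2,0) -> caps B=0 W=2
Move 12: W@(0,1) -> caps B=0 W=2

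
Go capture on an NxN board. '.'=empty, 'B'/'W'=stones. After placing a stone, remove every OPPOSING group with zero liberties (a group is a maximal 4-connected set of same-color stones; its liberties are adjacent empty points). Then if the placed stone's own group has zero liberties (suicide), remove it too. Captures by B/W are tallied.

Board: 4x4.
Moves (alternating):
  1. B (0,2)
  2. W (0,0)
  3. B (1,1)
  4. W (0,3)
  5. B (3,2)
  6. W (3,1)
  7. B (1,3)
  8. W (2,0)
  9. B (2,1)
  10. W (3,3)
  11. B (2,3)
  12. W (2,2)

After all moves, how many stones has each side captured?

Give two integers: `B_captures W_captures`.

Answer: 2 0

Derivation:
Move 1: B@(0,2) -> caps B=0 W=0
Move 2: W@(0,0) -> caps B=0 W=0
Move 3: B@(1,1) -> caps B=0 W=0
Move 4: W@(0,3) -> caps B=0 W=0
Move 5: B@(3,2) -> caps B=0 W=0
Move 6: W@(3,1) -> caps B=0 W=0
Move 7: B@(1,3) -> caps B=1 W=0
Move 8: W@(2,0) -> caps B=1 W=0
Move 9: B@(2,1) -> caps B=1 W=0
Move 10: W@(3,3) -> caps B=1 W=0
Move 11: B@(2,3) -> caps B=2 W=0
Move 12: W@(2,2) -> caps B=2 W=0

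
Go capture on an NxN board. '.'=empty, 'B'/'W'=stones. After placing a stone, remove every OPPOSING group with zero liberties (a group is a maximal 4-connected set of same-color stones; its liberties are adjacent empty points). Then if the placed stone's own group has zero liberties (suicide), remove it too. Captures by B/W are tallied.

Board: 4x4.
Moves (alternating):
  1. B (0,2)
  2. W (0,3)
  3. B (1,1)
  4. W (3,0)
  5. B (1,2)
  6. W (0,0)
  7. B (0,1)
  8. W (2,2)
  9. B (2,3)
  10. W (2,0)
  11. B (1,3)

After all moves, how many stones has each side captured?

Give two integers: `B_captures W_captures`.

Answer: 1 0

Derivation:
Move 1: B@(0,2) -> caps B=0 W=0
Move 2: W@(0,3) -> caps B=0 W=0
Move 3: B@(1,1) -> caps B=0 W=0
Move 4: W@(3,0) -> caps B=0 W=0
Move 5: B@(1,2) -> caps B=0 W=0
Move 6: W@(0,0) -> caps B=0 W=0
Move 7: B@(0,1) -> caps B=0 W=0
Move 8: W@(2,2) -> caps B=0 W=0
Move 9: B@(2,3) -> caps B=0 W=0
Move 10: W@(2,0) -> caps B=0 W=0
Move 11: B@(1,3) -> caps B=1 W=0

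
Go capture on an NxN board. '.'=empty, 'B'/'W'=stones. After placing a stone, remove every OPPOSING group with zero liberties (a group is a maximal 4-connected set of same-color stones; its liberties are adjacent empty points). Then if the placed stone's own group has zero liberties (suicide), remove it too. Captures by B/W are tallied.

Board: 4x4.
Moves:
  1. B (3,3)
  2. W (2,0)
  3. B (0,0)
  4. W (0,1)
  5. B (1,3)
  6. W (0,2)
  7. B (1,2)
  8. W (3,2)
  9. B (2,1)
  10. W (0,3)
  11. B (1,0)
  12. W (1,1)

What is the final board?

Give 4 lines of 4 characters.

Move 1: B@(3,3) -> caps B=0 W=0
Move 2: W@(2,0) -> caps B=0 W=0
Move 3: B@(0,0) -> caps B=0 W=0
Move 4: W@(0,1) -> caps B=0 W=0
Move 5: B@(1,3) -> caps B=0 W=0
Move 6: W@(0,2) -> caps B=0 W=0
Move 7: B@(1,2) -> caps B=0 W=0
Move 8: W@(3,2) -> caps B=0 W=0
Move 9: B@(2,1) -> caps B=0 W=0
Move 10: W@(0,3) -> caps B=0 W=0
Move 11: B@(1,0) -> caps B=0 W=0
Move 12: W@(1,1) -> caps B=0 W=2

Answer: .WWW
.WBB
WB..
..WB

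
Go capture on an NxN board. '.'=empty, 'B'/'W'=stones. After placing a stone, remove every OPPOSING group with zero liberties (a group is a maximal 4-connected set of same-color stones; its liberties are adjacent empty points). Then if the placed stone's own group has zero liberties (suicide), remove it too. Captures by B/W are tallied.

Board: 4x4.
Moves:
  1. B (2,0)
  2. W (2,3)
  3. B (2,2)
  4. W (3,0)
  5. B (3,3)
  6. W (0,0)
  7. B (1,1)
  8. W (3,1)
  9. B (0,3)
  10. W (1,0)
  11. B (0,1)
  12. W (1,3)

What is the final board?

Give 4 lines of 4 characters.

Move 1: B@(2,0) -> caps B=0 W=0
Move 2: W@(2,3) -> caps B=0 W=0
Move 3: B@(2,2) -> caps B=0 W=0
Move 4: W@(3,0) -> caps B=0 W=0
Move 5: B@(3,3) -> caps B=0 W=0
Move 6: W@(0,0) -> caps B=0 W=0
Move 7: B@(1,1) -> caps B=0 W=0
Move 8: W@(3,1) -> caps B=0 W=0
Move 9: B@(0,3) -> caps B=0 W=0
Move 10: W@(1,0) -> caps B=0 W=0
Move 11: B@(0,1) -> caps B=2 W=0
Move 12: W@(1,3) -> caps B=2 W=0

Answer: .B.B
.B.W
B.BW
WW.B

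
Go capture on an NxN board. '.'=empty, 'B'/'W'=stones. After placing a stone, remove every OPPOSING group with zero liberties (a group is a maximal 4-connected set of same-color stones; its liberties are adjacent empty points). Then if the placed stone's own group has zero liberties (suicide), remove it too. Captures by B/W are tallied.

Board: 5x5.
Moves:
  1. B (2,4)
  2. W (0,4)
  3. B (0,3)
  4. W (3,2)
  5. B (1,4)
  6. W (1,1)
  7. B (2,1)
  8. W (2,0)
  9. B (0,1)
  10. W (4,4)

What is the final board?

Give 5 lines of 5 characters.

Answer: .B.B.
.W..B
WB..B
..W..
....W

Derivation:
Move 1: B@(2,4) -> caps B=0 W=0
Move 2: W@(0,4) -> caps B=0 W=0
Move 3: B@(0,3) -> caps B=0 W=0
Move 4: W@(3,2) -> caps B=0 W=0
Move 5: B@(1,4) -> caps B=1 W=0
Move 6: W@(1,1) -> caps B=1 W=0
Move 7: B@(2,1) -> caps B=1 W=0
Move 8: W@(2,0) -> caps B=1 W=0
Move 9: B@(0,1) -> caps B=1 W=0
Move 10: W@(4,4) -> caps B=1 W=0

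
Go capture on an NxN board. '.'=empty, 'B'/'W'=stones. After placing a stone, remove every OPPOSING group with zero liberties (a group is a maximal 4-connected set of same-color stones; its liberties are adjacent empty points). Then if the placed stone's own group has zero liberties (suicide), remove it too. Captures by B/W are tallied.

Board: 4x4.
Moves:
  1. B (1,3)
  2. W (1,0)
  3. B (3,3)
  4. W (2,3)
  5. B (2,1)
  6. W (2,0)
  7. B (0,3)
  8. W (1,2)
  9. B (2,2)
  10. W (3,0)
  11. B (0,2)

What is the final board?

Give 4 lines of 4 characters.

Move 1: B@(1,3) -> caps B=0 W=0
Move 2: W@(1,0) -> caps B=0 W=0
Move 3: B@(3,3) -> caps B=0 W=0
Move 4: W@(2,3) -> caps B=0 W=0
Move 5: B@(2,1) -> caps B=0 W=0
Move 6: W@(2,0) -> caps B=0 W=0
Move 7: B@(0,3) -> caps B=0 W=0
Move 8: W@(1,2) -> caps B=0 W=0
Move 9: B@(2,2) -> caps B=1 W=0
Move 10: W@(3,0) -> caps B=1 W=0
Move 11: B@(0,2) -> caps B=1 W=0

Answer: ..BB
W.WB
WBB.
W..B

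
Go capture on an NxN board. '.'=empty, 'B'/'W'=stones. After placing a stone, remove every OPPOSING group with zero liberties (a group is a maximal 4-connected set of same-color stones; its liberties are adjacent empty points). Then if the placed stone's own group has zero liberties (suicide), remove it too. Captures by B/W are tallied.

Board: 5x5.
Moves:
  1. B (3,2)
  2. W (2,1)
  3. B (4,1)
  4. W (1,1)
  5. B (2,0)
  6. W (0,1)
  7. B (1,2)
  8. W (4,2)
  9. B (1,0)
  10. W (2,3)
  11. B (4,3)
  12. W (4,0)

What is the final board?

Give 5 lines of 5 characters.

Answer: .W...
BWB..
BW.W.
..B..
WB.B.

Derivation:
Move 1: B@(3,2) -> caps B=0 W=0
Move 2: W@(2,1) -> caps B=0 W=0
Move 3: B@(4,1) -> caps B=0 W=0
Move 4: W@(1,1) -> caps B=0 W=0
Move 5: B@(2,0) -> caps B=0 W=0
Move 6: W@(0,1) -> caps B=0 W=0
Move 7: B@(1,2) -> caps B=0 W=0
Move 8: W@(4,2) -> caps B=0 W=0
Move 9: B@(1,0) -> caps B=0 W=0
Move 10: W@(2,3) -> caps B=0 W=0
Move 11: B@(4,3) -> caps B=1 W=0
Move 12: W@(4,0) -> caps B=1 W=0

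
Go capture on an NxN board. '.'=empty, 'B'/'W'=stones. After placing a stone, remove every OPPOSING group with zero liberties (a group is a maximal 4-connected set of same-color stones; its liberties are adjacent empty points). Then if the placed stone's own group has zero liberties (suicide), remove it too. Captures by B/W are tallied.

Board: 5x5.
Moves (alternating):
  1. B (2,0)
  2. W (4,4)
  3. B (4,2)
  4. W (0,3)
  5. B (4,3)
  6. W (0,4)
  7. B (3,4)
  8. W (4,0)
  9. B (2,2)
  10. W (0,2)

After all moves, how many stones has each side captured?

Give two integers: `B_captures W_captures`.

Move 1: B@(2,0) -> caps B=0 W=0
Move 2: W@(4,4) -> caps B=0 W=0
Move 3: B@(4,2) -> caps B=0 W=0
Move 4: W@(0,3) -> caps B=0 W=0
Move 5: B@(4,3) -> caps B=0 W=0
Move 6: W@(0,4) -> caps B=0 W=0
Move 7: B@(3,4) -> caps B=1 W=0
Move 8: W@(4,0) -> caps B=1 W=0
Move 9: B@(2,2) -> caps B=1 W=0
Move 10: W@(0,2) -> caps B=1 W=0

Answer: 1 0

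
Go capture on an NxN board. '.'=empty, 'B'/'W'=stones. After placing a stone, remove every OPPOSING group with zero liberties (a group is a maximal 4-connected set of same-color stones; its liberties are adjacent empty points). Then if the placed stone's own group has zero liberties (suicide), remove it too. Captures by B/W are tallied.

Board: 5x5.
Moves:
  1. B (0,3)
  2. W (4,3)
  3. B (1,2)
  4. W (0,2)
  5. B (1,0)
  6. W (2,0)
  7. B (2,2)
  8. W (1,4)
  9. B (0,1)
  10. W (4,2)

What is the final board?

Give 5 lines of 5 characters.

Answer: .B.B.
B.B.W
W.B..
.....
..WW.

Derivation:
Move 1: B@(0,3) -> caps B=0 W=0
Move 2: W@(4,3) -> caps B=0 W=0
Move 3: B@(1,2) -> caps B=0 W=0
Move 4: W@(0,2) -> caps B=0 W=0
Move 5: B@(1,0) -> caps B=0 W=0
Move 6: W@(2,0) -> caps B=0 W=0
Move 7: B@(2,2) -> caps B=0 W=0
Move 8: W@(1,4) -> caps B=0 W=0
Move 9: B@(0,1) -> caps B=1 W=0
Move 10: W@(4,2) -> caps B=1 W=0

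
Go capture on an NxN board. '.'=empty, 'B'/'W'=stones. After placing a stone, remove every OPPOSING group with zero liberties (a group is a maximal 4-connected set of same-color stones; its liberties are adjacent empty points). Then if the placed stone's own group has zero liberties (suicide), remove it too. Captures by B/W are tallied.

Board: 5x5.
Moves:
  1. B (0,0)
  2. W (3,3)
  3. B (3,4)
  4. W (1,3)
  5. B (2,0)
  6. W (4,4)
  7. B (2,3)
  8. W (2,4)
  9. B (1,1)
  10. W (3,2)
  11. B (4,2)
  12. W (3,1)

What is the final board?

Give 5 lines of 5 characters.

Answer: B....
.B.W.
B..BW
.WWW.
..B.W

Derivation:
Move 1: B@(0,0) -> caps B=0 W=0
Move 2: W@(3,3) -> caps B=0 W=0
Move 3: B@(3,4) -> caps B=0 W=0
Move 4: W@(1,3) -> caps B=0 W=0
Move 5: B@(2,0) -> caps B=0 W=0
Move 6: W@(4,4) -> caps B=0 W=0
Move 7: B@(2,3) -> caps B=0 W=0
Move 8: W@(2,4) -> caps B=0 W=1
Move 9: B@(1,1) -> caps B=0 W=1
Move 10: W@(3,2) -> caps B=0 W=1
Move 11: B@(4,2) -> caps B=0 W=1
Move 12: W@(3,1) -> caps B=0 W=1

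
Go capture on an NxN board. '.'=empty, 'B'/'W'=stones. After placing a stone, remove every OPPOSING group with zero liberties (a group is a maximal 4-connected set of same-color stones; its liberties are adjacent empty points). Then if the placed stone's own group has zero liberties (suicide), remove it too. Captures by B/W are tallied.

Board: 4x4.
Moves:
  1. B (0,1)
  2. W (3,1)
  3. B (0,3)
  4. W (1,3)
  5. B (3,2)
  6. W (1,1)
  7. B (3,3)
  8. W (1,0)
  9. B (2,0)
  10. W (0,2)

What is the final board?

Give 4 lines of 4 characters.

Move 1: B@(0,1) -> caps B=0 W=0
Move 2: W@(3,1) -> caps B=0 W=0
Move 3: B@(0,3) -> caps B=0 W=0
Move 4: W@(1,3) -> caps B=0 W=0
Move 5: B@(3,2) -> caps B=0 W=0
Move 6: W@(1,1) -> caps B=0 W=0
Move 7: B@(3,3) -> caps B=0 W=0
Move 8: W@(1,0) -> caps B=0 W=0
Move 9: B@(2,0) -> caps B=0 W=0
Move 10: W@(0,2) -> caps B=0 W=1

Answer: .BW.
WW.W
B...
.WBB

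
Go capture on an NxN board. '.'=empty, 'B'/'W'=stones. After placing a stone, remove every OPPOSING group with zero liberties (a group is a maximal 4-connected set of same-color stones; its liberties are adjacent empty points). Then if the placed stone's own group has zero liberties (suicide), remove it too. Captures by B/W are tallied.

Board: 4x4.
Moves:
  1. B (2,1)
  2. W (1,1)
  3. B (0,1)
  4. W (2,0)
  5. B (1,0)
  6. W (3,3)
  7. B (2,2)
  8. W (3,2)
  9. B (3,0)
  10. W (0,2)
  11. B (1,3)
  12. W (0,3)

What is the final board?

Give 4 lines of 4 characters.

Answer: .BWW
BW.B
.BB.
B.WW

Derivation:
Move 1: B@(2,1) -> caps B=0 W=0
Move 2: W@(1,1) -> caps B=0 W=0
Move 3: B@(0,1) -> caps B=0 W=0
Move 4: W@(2,0) -> caps B=0 W=0
Move 5: B@(1,0) -> caps B=0 W=0
Move 6: W@(3,3) -> caps B=0 W=0
Move 7: B@(2,2) -> caps B=0 W=0
Move 8: W@(3,2) -> caps B=0 W=0
Move 9: B@(3,0) -> caps B=1 W=0
Move 10: W@(0,2) -> caps B=1 W=0
Move 11: B@(1,3) -> caps B=1 W=0
Move 12: W@(0,3) -> caps B=1 W=0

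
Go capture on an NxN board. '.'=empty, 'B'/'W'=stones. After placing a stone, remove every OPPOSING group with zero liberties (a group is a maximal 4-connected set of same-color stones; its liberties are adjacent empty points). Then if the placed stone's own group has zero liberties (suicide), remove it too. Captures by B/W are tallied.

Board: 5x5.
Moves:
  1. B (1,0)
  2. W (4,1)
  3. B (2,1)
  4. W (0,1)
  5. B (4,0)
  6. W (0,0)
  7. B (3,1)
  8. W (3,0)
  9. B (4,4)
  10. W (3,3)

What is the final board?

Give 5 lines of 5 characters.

Answer: WW...
B....
.B...
WB.W.
.W..B

Derivation:
Move 1: B@(1,0) -> caps B=0 W=0
Move 2: W@(4,1) -> caps B=0 W=0
Move 3: B@(2,1) -> caps B=0 W=0
Move 4: W@(0,1) -> caps B=0 W=0
Move 5: B@(4,0) -> caps B=0 W=0
Move 6: W@(0,0) -> caps B=0 W=0
Move 7: B@(3,1) -> caps B=0 W=0
Move 8: W@(3,0) -> caps B=0 W=1
Move 9: B@(4,4) -> caps B=0 W=1
Move 10: W@(3,3) -> caps B=0 W=1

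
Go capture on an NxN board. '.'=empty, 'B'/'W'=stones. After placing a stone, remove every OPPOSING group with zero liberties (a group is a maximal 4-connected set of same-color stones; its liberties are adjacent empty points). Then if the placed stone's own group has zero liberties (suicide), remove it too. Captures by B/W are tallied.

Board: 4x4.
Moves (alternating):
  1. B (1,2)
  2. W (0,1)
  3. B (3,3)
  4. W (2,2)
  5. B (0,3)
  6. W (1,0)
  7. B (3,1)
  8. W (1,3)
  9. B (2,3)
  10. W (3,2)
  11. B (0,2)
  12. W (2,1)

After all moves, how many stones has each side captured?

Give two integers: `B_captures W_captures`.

Answer: 1 0

Derivation:
Move 1: B@(1,2) -> caps B=0 W=0
Move 2: W@(0,1) -> caps B=0 W=0
Move 3: B@(3,3) -> caps B=0 W=0
Move 4: W@(2,2) -> caps B=0 W=0
Move 5: B@(0,3) -> caps B=0 W=0
Move 6: W@(1,0) -> caps B=0 W=0
Move 7: B@(3,1) -> caps B=0 W=0
Move 8: W@(1,3) -> caps B=0 W=0
Move 9: B@(2,3) -> caps B=1 W=0
Move 10: W@(3,2) -> caps B=1 W=0
Move 11: B@(0,2) -> caps B=1 W=0
Move 12: W@(2,1) -> caps B=1 W=0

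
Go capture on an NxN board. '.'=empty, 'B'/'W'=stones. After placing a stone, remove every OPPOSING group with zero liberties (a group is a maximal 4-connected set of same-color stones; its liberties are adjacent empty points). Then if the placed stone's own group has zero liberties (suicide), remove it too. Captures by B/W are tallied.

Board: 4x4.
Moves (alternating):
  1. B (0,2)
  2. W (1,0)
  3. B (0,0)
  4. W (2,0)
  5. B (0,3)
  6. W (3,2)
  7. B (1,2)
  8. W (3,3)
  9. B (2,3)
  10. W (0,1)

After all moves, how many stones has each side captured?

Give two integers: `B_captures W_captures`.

Move 1: B@(0,2) -> caps B=0 W=0
Move 2: W@(1,0) -> caps B=0 W=0
Move 3: B@(0,0) -> caps B=0 W=0
Move 4: W@(2,0) -> caps B=0 W=0
Move 5: B@(0,3) -> caps B=0 W=0
Move 6: W@(3,2) -> caps B=0 W=0
Move 7: B@(1,2) -> caps B=0 W=0
Move 8: W@(3,3) -> caps B=0 W=0
Move 9: B@(2,3) -> caps B=0 W=0
Move 10: W@(0,1) -> caps B=0 W=1

Answer: 0 1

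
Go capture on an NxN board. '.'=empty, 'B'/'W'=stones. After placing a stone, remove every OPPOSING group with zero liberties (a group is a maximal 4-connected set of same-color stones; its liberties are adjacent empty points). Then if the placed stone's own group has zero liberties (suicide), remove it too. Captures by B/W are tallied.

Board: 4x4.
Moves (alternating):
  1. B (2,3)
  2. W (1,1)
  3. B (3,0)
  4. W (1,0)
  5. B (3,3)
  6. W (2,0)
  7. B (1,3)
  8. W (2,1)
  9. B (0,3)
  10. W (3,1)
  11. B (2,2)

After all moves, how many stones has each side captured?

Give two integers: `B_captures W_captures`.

Answer: 0 1

Derivation:
Move 1: B@(2,3) -> caps B=0 W=0
Move 2: W@(1,1) -> caps B=0 W=0
Move 3: B@(3,0) -> caps B=0 W=0
Move 4: W@(1,0) -> caps B=0 W=0
Move 5: B@(3,3) -> caps B=0 W=0
Move 6: W@(2,0) -> caps B=0 W=0
Move 7: B@(1,3) -> caps B=0 W=0
Move 8: W@(2,1) -> caps B=0 W=0
Move 9: B@(0,3) -> caps B=0 W=0
Move 10: W@(3,1) -> caps B=0 W=1
Move 11: B@(2,2) -> caps B=0 W=1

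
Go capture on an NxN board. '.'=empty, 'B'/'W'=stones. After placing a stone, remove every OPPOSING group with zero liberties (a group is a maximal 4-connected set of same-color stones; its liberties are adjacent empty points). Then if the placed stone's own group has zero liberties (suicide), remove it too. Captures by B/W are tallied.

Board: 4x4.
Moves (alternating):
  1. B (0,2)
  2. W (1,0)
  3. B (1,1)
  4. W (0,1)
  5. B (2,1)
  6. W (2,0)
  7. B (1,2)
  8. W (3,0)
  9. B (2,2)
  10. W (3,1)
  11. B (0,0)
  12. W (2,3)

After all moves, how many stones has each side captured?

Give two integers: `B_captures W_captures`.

Move 1: B@(0,2) -> caps B=0 W=0
Move 2: W@(1,0) -> caps B=0 W=0
Move 3: B@(1,1) -> caps B=0 W=0
Move 4: W@(0,1) -> caps B=0 W=0
Move 5: B@(2,1) -> caps B=0 W=0
Move 6: W@(2,0) -> caps B=0 W=0
Move 7: B@(1,2) -> caps B=0 W=0
Move 8: W@(3,0) -> caps B=0 W=0
Move 9: B@(2,2) -> caps B=0 W=0
Move 10: W@(3,1) -> caps B=0 W=0
Move 11: B@(0,0) -> caps B=1 W=0
Move 12: W@(2,3) -> caps B=1 W=0

Answer: 1 0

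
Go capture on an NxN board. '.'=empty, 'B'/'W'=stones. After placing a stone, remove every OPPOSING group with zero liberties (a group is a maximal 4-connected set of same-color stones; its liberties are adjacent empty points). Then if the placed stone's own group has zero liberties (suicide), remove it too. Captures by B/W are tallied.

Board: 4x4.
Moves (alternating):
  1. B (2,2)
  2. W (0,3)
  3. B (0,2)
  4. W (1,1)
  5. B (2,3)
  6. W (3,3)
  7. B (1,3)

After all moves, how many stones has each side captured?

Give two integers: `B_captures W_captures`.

Move 1: B@(2,2) -> caps B=0 W=0
Move 2: W@(0,3) -> caps B=0 W=0
Move 3: B@(0,2) -> caps B=0 W=0
Move 4: W@(1,1) -> caps B=0 W=0
Move 5: B@(2,3) -> caps B=0 W=0
Move 6: W@(3,3) -> caps B=0 W=0
Move 7: B@(1,3) -> caps B=1 W=0

Answer: 1 0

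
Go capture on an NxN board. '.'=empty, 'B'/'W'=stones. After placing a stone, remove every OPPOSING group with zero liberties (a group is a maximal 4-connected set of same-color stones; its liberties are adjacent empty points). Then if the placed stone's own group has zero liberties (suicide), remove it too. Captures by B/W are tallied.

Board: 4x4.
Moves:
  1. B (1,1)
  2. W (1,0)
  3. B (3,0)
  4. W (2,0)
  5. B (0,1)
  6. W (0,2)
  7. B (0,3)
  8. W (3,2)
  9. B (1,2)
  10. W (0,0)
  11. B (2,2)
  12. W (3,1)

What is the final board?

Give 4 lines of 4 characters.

Answer: WB.B
WBB.
W.B.
.WW.

Derivation:
Move 1: B@(1,1) -> caps B=0 W=0
Move 2: W@(1,0) -> caps B=0 W=0
Move 3: B@(3,0) -> caps B=0 W=0
Move 4: W@(2,0) -> caps B=0 W=0
Move 5: B@(0,1) -> caps B=0 W=0
Move 6: W@(0,2) -> caps B=0 W=0
Move 7: B@(0,3) -> caps B=0 W=0
Move 8: W@(3,2) -> caps B=0 W=0
Move 9: B@(1,2) -> caps B=1 W=0
Move 10: W@(0,0) -> caps B=1 W=0
Move 11: B@(2,2) -> caps B=1 W=0
Move 12: W@(3,1) -> caps B=1 W=1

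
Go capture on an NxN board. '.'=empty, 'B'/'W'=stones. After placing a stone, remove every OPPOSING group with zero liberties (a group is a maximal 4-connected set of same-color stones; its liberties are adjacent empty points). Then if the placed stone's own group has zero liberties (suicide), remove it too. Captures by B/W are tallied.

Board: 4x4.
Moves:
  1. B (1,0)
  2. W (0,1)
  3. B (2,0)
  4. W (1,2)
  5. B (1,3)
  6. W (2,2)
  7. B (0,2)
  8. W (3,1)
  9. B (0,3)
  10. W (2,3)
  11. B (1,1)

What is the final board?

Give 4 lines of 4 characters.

Move 1: B@(1,0) -> caps B=0 W=0
Move 2: W@(0,1) -> caps B=0 W=0
Move 3: B@(2,0) -> caps B=0 W=0
Move 4: W@(1,2) -> caps B=0 W=0
Move 5: B@(1,3) -> caps B=0 W=0
Move 6: W@(2,2) -> caps B=0 W=0
Move 7: B@(0,2) -> caps B=0 W=0
Move 8: W@(3,1) -> caps B=0 W=0
Move 9: B@(0,3) -> caps B=0 W=0
Move 10: W@(2,3) -> caps B=0 W=3
Move 11: B@(1,1) -> caps B=0 W=3

Answer: .W..
BBW.
B.WW
.W..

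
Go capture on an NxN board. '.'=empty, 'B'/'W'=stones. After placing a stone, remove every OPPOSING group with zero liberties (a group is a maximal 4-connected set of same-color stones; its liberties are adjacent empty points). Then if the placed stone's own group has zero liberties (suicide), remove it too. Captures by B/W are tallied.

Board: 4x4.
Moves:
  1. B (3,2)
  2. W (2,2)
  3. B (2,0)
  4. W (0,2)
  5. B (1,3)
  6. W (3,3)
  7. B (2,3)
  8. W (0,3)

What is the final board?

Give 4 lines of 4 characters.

Answer: ..WW
...B
B.WB
..B.

Derivation:
Move 1: B@(3,2) -> caps B=0 W=0
Move 2: W@(2,2) -> caps B=0 W=0
Move 3: B@(2,0) -> caps B=0 W=0
Move 4: W@(0,2) -> caps B=0 W=0
Move 5: B@(1,3) -> caps B=0 W=0
Move 6: W@(3,3) -> caps B=0 W=0
Move 7: B@(2,3) -> caps B=1 W=0
Move 8: W@(0,3) -> caps B=1 W=0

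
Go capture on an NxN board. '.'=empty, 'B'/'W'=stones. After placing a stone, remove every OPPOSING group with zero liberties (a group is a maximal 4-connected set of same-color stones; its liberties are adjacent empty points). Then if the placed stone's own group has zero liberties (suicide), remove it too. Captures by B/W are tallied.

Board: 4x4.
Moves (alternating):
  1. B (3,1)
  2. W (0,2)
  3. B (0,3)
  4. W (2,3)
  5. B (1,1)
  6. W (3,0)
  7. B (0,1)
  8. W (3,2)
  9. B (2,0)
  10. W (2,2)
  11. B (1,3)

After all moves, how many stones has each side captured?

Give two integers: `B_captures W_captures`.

Move 1: B@(3,1) -> caps B=0 W=0
Move 2: W@(0,2) -> caps B=0 W=0
Move 3: B@(0,3) -> caps B=0 W=0
Move 4: W@(2,3) -> caps B=0 W=0
Move 5: B@(1,1) -> caps B=0 W=0
Move 6: W@(3,0) -> caps B=0 W=0
Move 7: B@(0,1) -> caps B=0 W=0
Move 8: W@(3,2) -> caps B=0 W=0
Move 9: B@(2,0) -> caps B=1 W=0
Move 10: W@(2,2) -> caps B=1 W=0
Move 11: B@(1,3) -> caps B=1 W=0

Answer: 1 0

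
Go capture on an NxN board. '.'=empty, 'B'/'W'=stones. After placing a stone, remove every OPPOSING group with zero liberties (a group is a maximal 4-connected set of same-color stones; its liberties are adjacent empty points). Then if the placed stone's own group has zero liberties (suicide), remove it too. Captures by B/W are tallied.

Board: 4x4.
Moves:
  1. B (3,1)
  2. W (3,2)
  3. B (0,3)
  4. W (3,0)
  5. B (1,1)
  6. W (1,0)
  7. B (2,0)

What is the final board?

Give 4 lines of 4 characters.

Answer: ...B
WB..
B...
.BW.

Derivation:
Move 1: B@(3,1) -> caps B=0 W=0
Move 2: W@(3,2) -> caps B=0 W=0
Move 3: B@(0,3) -> caps B=0 W=0
Move 4: W@(3,0) -> caps B=0 W=0
Move 5: B@(1,1) -> caps B=0 W=0
Move 6: W@(1,0) -> caps B=0 W=0
Move 7: B@(2,0) -> caps B=1 W=0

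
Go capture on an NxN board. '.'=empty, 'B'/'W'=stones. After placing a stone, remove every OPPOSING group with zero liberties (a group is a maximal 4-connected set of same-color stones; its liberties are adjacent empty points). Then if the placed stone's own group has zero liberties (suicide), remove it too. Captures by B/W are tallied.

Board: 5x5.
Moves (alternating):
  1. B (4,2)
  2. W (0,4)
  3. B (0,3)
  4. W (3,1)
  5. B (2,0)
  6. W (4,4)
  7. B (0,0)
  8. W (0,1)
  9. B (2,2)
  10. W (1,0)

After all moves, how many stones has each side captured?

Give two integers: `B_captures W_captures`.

Answer: 0 1

Derivation:
Move 1: B@(4,2) -> caps B=0 W=0
Move 2: W@(0,4) -> caps B=0 W=0
Move 3: B@(0,3) -> caps B=0 W=0
Move 4: W@(3,1) -> caps B=0 W=0
Move 5: B@(2,0) -> caps B=0 W=0
Move 6: W@(4,4) -> caps B=0 W=0
Move 7: B@(0,0) -> caps B=0 W=0
Move 8: W@(0,1) -> caps B=0 W=0
Move 9: B@(2,2) -> caps B=0 W=0
Move 10: W@(1,0) -> caps B=0 W=1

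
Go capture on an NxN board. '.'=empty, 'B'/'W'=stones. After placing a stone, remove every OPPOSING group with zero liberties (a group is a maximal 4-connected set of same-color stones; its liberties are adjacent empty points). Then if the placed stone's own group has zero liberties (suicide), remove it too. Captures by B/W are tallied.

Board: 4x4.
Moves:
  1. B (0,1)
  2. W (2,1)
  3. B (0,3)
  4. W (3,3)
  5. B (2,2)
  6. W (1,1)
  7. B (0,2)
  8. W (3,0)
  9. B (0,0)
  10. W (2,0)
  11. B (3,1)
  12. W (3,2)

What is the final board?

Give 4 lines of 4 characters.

Answer: BBBB
.W..
WWB.
W.WW

Derivation:
Move 1: B@(0,1) -> caps B=0 W=0
Move 2: W@(2,1) -> caps B=0 W=0
Move 3: B@(0,3) -> caps B=0 W=0
Move 4: W@(3,3) -> caps B=0 W=0
Move 5: B@(2,2) -> caps B=0 W=0
Move 6: W@(1,1) -> caps B=0 W=0
Move 7: B@(0,2) -> caps B=0 W=0
Move 8: W@(3,0) -> caps B=0 W=0
Move 9: B@(0,0) -> caps B=0 W=0
Move 10: W@(2,0) -> caps B=0 W=0
Move 11: B@(3,1) -> caps B=0 W=0
Move 12: W@(3,2) -> caps B=0 W=1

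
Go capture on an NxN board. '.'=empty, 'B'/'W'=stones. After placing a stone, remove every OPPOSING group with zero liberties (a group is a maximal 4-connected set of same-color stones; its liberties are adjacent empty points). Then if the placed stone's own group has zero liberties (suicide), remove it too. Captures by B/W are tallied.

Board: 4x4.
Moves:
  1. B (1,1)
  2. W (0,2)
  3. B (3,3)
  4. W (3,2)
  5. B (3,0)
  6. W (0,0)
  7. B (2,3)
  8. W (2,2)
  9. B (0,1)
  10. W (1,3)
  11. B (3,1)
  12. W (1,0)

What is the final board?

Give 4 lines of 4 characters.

Answer: WBW.
WB.W
..W.
BBW.

Derivation:
Move 1: B@(1,1) -> caps B=0 W=0
Move 2: W@(0,2) -> caps B=0 W=0
Move 3: B@(3,3) -> caps B=0 W=0
Move 4: W@(3,2) -> caps B=0 W=0
Move 5: B@(3,0) -> caps B=0 W=0
Move 6: W@(0,0) -> caps B=0 W=0
Move 7: B@(2,3) -> caps B=0 W=0
Move 8: W@(2,2) -> caps B=0 W=0
Move 9: B@(0,1) -> caps B=0 W=0
Move 10: W@(1,3) -> caps B=0 W=2
Move 11: B@(3,1) -> caps B=0 W=2
Move 12: W@(1,0) -> caps B=0 W=2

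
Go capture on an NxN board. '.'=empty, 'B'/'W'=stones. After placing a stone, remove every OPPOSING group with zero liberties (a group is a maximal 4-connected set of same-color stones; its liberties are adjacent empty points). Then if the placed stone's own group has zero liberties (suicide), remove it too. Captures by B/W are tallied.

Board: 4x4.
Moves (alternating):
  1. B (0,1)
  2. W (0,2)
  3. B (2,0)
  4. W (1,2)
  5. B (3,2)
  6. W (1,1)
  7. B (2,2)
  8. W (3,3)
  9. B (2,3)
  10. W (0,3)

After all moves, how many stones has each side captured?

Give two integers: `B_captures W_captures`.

Answer: 1 0

Derivation:
Move 1: B@(0,1) -> caps B=0 W=0
Move 2: W@(0,2) -> caps B=0 W=0
Move 3: B@(2,0) -> caps B=0 W=0
Move 4: W@(1,2) -> caps B=0 W=0
Move 5: B@(3,2) -> caps B=0 W=0
Move 6: W@(1,1) -> caps B=0 W=0
Move 7: B@(2,2) -> caps B=0 W=0
Move 8: W@(3,3) -> caps B=0 W=0
Move 9: B@(2,3) -> caps B=1 W=0
Move 10: W@(0,3) -> caps B=1 W=0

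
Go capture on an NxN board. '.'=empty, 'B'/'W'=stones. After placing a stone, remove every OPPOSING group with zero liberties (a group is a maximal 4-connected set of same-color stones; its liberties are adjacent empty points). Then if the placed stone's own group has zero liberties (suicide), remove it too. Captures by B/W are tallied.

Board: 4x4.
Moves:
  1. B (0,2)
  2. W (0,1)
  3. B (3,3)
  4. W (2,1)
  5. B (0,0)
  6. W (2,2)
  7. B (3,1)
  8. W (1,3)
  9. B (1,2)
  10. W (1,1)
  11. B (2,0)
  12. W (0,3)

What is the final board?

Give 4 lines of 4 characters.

Move 1: B@(0,2) -> caps B=0 W=0
Move 2: W@(0,1) -> caps B=0 W=0
Move 3: B@(3,3) -> caps B=0 W=0
Move 4: W@(2,1) -> caps B=0 W=0
Move 5: B@(0,0) -> caps B=0 W=0
Move 6: W@(2,2) -> caps B=0 W=0
Move 7: B@(3,1) -> caps B=0 W=0
Move 8: W@(1,3) -> caps B=0 W=0
Move 9: B@(1,2) -> caps B=0 W=0
Move 10: W@(1,1) -> caps B=0 W=0
Move 11: B@(2,0) -> caps B=0 W=0
Move 12: W@(0,3) -> caps B=0 W=2

Answer: BW.W
.W.W
BWW.
.B.B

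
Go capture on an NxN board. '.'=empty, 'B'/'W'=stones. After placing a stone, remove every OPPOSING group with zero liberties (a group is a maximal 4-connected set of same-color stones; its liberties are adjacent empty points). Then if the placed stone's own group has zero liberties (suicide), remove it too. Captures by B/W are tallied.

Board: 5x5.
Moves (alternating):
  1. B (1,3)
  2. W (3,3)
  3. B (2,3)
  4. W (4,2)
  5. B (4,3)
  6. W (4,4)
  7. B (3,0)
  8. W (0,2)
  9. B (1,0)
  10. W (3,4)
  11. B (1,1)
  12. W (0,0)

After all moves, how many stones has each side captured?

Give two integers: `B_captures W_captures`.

Answer: 0 1

Derivation:
Move 1: B@(1,3) -> caps B=0 W=0
Move 2: W@(3,3) -> caps B=0 W=0
Move 3: B@(2,3) -> caps B=0 W=0
Move 4: W@(4,2) -> caps B=0 W=0
Move 5: B@(4,3) -> caps B=0 W=0
Move 6: W@(4,4) -> caps B=0 W=1
Move 7: B@(3,0) -> caps B=0 W=1
Move 8: W@(0,2) -> caps B=0 W=1
Move 9: B@(1,0) -> caps B=0 W=1
Move 10: W@(3,4) -> caps B=0 W=1
Move 11: B@(1,1) -> caps B=0 W=1
Move 12: W@(0,0) -> caps B=0 W=1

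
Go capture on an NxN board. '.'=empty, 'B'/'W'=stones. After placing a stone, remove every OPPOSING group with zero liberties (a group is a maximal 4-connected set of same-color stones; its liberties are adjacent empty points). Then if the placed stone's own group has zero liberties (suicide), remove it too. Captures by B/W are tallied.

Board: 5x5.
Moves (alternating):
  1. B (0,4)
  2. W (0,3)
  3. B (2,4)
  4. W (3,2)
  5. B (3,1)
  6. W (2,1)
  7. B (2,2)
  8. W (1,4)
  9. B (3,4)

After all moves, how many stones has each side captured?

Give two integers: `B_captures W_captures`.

Answer: 0 1

Derivation:
Move 1: B@(0,4) -> caps B=0 W=0
Move 2: W@(0,3) -> caps B=0 W=0
Move 3: B@(2,4) -> caps B=0 W=0
Move 4: W@(3,2) -> caps B=0 W=0
Move 5: B@(3,1) -> caps B=0 W=0
Move 6: W@(2,1) -> caps B=0 W=0
Move 7: B@(2,2) -> caps B=0 W=0
Move 8: W@(1,4) -> caps B=0 W=1
Move 9: B@(3,4) -> caps B=0 W=1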